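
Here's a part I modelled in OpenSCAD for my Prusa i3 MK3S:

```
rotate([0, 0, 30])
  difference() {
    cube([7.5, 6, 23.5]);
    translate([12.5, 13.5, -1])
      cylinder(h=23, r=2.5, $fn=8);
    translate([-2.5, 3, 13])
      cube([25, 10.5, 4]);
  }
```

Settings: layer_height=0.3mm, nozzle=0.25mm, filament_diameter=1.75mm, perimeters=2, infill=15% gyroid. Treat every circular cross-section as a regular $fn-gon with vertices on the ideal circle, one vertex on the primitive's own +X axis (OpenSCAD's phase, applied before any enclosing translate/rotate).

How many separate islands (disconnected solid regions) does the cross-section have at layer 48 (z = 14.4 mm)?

At z = 14.4 mm: the 7.5×6 cube contributes its full rectangle; the r=2.5 cylinder at (12.5, 13.5) gives a regular 8-gon of circumradius 2.5 (constant along its height); the 25×10.5 cube at (-2.5, 3) contributes its full rectangle; Taking the first minus the rest: starting from the 7.5×6 cube, the r=2.5 cylinder at (12.5, 13.5) misses the remaining region (no effect); the 25×10.5 cube at (-2.5, 3) partially overlaps it — only the 22.50 mm² overlap (of its 262.50 mm²) is removed, clipping the outline — 1 connected region; (whole slice rotated 30° about Z — lengths, areas and connectivity unchanged). Overall, the cross-section is a single solid region. Island count = 1.

1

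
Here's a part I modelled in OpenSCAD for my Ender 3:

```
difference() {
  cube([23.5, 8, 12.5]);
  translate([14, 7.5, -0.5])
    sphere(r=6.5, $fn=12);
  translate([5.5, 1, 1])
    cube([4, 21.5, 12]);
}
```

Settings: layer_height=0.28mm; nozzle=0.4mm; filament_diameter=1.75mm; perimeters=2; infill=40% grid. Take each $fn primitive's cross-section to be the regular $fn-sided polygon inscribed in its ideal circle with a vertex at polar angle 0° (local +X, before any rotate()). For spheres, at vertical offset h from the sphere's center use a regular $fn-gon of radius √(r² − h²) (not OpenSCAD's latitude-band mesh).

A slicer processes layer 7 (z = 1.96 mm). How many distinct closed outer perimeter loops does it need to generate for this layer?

1

At z = 1.96 mm: the 23.5×8 cube contributes its full rectangle; the r=6.5 sphere at (14, 7.5) contributes a regular 12-gon of circumradius √(6.5²−2.46²) = 6.017; the 4×21.5 cube at (5.5, 1) contributes its full rectangle; Subtracting the remaining from the first: starting from the 23.5×8 cube, the r=6.5 sphere at (14, 7.5) partially overlaps it — only the 60.25 mm² overlap (of its 108.60 mm²) is removed, clipping the outline; the 4×21.5 cube at (5.5, 1) partially overlaps it — only the 23.67 mm² overlap (of its 86.00 mm²) is removed, clipping the outline — 1 connected region. The result has 1 disconnected region.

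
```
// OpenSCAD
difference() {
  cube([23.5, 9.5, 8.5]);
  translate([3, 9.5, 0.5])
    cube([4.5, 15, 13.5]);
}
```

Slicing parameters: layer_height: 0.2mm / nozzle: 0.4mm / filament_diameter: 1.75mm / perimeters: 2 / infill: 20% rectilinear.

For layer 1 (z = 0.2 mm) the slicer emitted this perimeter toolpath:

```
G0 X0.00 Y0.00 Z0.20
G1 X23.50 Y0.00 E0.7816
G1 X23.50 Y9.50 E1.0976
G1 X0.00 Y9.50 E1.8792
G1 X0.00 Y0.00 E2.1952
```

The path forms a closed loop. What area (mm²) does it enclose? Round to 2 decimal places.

Apply the shoelace formula to the sequence of (X, Y) vertices; enclosed area = 223.25 mm².

223.25 mm²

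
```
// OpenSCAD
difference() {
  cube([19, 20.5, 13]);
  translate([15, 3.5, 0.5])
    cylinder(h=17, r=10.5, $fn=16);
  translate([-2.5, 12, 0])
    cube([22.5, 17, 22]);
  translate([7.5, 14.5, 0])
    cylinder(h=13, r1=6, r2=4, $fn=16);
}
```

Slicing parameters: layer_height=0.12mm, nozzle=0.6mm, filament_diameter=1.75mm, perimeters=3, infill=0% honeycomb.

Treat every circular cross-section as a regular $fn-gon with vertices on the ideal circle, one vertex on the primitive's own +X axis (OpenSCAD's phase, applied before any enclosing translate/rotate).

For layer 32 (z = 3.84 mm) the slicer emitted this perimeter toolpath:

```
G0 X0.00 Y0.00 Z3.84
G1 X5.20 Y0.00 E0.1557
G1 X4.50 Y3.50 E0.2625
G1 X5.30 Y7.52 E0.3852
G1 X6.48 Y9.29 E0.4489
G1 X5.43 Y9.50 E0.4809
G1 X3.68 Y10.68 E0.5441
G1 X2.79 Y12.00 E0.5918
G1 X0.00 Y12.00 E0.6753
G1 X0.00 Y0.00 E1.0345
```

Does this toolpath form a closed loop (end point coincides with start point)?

Start point (G0): (0.00, 0.00). End point (last G1): the path returns to the start — closed.

yes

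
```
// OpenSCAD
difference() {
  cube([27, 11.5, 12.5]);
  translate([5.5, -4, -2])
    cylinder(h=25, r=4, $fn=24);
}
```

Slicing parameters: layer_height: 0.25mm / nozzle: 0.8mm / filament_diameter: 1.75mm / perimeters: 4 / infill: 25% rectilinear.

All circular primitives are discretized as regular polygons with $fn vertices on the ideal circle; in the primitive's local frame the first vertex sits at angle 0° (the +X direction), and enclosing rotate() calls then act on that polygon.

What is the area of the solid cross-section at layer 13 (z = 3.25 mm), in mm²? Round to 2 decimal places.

At z = 3.25 mm: the 27×11.5 cube contributes its full rectangle (area 310.50 mm²); the r=4 cylinder at (5.5, -4) gives a regular 24-gon of circumradius 4 (constant along its height) (area = (24/2)·4.000²·sin(360°/24) = 49.69 mm²); Subtracting the remaining from the first: starting from the 27×11.5 cube (310.50 mm²), the r=4 cylinder at (5.5, -4) misses the remaining region (no effect) — area = 310.50 mm². Overall, the cross-section is a single solid region. Net area = 310.50 mm².

310.50 mm²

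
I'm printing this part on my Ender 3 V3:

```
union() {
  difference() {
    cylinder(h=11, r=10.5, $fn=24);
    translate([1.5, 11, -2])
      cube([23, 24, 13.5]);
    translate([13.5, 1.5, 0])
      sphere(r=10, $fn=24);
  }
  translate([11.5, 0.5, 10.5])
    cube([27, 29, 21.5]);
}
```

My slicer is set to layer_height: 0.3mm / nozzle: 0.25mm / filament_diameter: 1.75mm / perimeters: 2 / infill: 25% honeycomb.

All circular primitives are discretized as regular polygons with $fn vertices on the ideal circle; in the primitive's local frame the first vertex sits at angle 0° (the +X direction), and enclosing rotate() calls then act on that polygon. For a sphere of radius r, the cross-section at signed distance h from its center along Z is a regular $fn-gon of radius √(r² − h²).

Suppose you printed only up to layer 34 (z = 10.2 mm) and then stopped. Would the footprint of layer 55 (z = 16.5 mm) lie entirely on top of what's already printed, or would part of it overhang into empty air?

part overhangs

Compare the two slices. At z = 10.2: the r=10.5 cylinder contributes a regular 24-gon of circumradius 10.5 (area = (24/2)·10.500²·sin(360°/24) = 342.42 mm²); the cube at (1.5, 11) is present — its section is the full 23×24 rectangle (area 552.00 mm²); the sphere at (13.5, 1.5) is not intersected at this z (|z−center|=10.200 > r=10); Subtracting the remaining from the first: starting from the r=10.5 cylinder (342.42 mm²), the 23×24 cube at (1.5, 11) misses the remaining region (no effect) — area = 342.42 mm²; the cube at (11.5, 0.5) is absent (z outside [10.5, 32]); Taking the union: only that combined region is present, so the union is just that shape — area = 342.42 mm². At z = 16.5: the cylinder is absent (z outside [0, 11]); the cube at (1.5, 11) does not reach this height (z outside [-2, 11.5]); the sphere at (13.5, 1.5) is not intersected at this z (|z−center|=16.500 > r=10); Taking the first minus the rest: the first operand is absent here, so nothing remains; the 27×29 cube at (11.5, 0.5) contributes its full rectangle (area 783.00 mm²); Taking the union: only the 27×29 cube at (11.5, 0.5) is present, so the union is just that shape — area = 783.00 mm². Checking containment: at z = 16.5 the cross-section extends beyond the z = 10.2 cross-section by about 783.00 mm².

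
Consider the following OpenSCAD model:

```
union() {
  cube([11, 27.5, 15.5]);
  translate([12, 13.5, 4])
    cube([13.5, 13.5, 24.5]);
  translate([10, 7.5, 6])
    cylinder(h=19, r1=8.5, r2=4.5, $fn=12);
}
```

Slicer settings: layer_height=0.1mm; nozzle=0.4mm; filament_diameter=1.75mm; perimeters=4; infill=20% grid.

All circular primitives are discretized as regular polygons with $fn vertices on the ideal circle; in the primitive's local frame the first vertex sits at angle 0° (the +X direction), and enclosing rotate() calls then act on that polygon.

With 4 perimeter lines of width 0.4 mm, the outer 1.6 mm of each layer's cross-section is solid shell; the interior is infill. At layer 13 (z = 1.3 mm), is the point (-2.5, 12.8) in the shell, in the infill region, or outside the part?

outside

At z = 1.3 mm: the cube is present — its section is the full 11×27.5 rectangle; the cube at (12, 13.5) does not reach this height (z outside [4, 28.5]); the cone at (10, 7.5) is not intersected at this z (z outside [6, 25]); Taking the union: only the 11×27.5 cube is present, so the union is just that shape — 1 connected region. Overall, the cross-section is a single solid region. The nearest boundary edge runs (0.00, 27.50)→(0.00, 0.00); distance from the point to it = 2.50 mm. The point is not inside any of the regions above, so it lies outside the cross-section (2.50 mm from the nearest boundary).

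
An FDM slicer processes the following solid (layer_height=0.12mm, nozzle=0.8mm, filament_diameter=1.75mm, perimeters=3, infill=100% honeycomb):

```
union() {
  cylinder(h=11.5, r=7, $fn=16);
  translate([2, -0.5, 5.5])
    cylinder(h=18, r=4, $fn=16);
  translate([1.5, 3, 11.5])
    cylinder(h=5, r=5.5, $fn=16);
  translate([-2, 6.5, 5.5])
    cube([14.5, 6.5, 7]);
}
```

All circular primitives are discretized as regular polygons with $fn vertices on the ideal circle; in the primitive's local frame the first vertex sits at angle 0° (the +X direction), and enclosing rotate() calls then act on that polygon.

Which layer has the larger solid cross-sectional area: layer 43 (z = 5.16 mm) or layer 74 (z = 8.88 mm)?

Layer 43 (z = 5.16): the cylinder: section is a regular 16-gon, circumradius r=7 (area = (16/2)·7.000²·sin(360°/16) = 150.01 mm²); the cylinder at (2, -0.5) does not reach this height (z outside [5.5, 23.5]); the cylinder at (1.5, 3) is not intersected at this z (z outside [11.5, 16.5]); the cube at (-2, 6.5) is absent (z outside [5.5, 12.5]); Combining (union): only the r=7 cylinder is present, so the union is just that shape — area = 150.01 mm². So its area = 150.01 mm². Layer 74 (z = 8.88): the cylinder: section is a regular 16-gon, circumradius r=7 (area = (16/2)·7.000²·sin(360°/16) = 150.01 mm²); the cylinder at (2, -0.5): section is a regular 16-gon, circumradius r=4 (area = (16/2)·4.000²·sin(360°/16) = 48.98 mm²); the cylinder at (1.5, 3) is absent (z outside [11.5, 16.5]); the 14.5×6.5 cube at (-2, 6.5) contributes its full rectangle (area 94.25 mm²); Combining (union): the regions partially overlap — summed areas 293.25 mm² minus the doubly-counted overlap 50.21 mm² gives 243.03 mm² — area = 243.03 mm². So its area = 243.03 mm². Layer 74 is larger (243.03 vs 150.01 mm²).

layer 74 (z = 8.88 mm)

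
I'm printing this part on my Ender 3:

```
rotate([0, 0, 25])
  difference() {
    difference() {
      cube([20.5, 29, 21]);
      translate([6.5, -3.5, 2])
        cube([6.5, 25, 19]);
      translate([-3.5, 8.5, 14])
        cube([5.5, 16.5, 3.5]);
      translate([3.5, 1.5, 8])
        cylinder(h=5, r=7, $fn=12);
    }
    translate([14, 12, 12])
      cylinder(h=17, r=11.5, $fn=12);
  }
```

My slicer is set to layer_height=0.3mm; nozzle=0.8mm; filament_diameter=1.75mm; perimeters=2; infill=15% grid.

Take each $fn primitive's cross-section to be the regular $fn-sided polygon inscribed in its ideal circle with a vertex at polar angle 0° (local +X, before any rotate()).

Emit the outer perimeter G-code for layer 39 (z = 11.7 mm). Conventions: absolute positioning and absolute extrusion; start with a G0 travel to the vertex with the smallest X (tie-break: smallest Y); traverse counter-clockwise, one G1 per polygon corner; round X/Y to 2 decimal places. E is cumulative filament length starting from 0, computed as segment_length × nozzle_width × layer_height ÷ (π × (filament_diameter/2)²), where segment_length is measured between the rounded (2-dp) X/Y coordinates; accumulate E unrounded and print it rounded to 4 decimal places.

G0 X-12.26 Y26.28 Z11.70
G1 X-3.20 Y6.85 E2.1391
G1 X-0.42 Y9.18 E2.5011
G1 X2.64 Y9.72 E2.8111
G1 X-3.20 Y22.23 E4.1887
G1 X2.70 Y24.98 E4.8382
G1 X11.78 Y5.49 E6.9836
G1 X18.58 Y8.66 E7.7322
G1 X6.32 Y34.95 E10.6267
G1 X-12.26 Y26.28 E12.6725

At z = 11.7 mm: the cube (footprint 20.5×29) is included at this height; the cube at (6.5, -3.5) (footprint 6.5×25) is included at this height; the cube at (-3.5, 8.5) is not intersected at this z (z outside [14, 17.5]); the r=7 cylinder at (3.5, 1.5) contributes a regular 12-gon of circumradius 7; After the difference (first − rest): starting from the 20.5×29 cube, the 6.5×25 cube at (6.5, -3.5) partially overlaps it — only the 139.75 mm² overlap (of its 162.50 mm²) is removed, clipping the outline; the r=7 cylinder at (3.5, 1.5) partially overlaps it — only the 52.40 mm² overlap (of its 147.00 mm²) is removed, clipping the outline — 1 connected region; the cylinder at (14, 12) is not intersected at this z (z outside [12, 29]); After the difference (first − rest): none of the subtracted shapes is present at this height, so that combined region is unchanged — 1 connected region; (rotated 25° about Z; rotation is an isometry so areas/perimeters/island counts are preserved). The outline is a single polygon with 9 vertices. Extrusion per mm of travel: 0.8 × 0.3 / (π × 0.875²) = 0.099780. Accumulating E over each segment gives final E = 12.6725.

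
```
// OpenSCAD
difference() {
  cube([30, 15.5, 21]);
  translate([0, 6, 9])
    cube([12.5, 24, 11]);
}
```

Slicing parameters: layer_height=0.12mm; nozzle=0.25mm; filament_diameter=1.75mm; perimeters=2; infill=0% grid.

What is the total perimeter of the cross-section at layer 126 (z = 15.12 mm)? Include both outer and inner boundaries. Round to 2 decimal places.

91.00 mm

At z = 15.12 mm: the cube is present — its section is the full 30×15.5 rectangle (perimeter 91.00 mm); the 12.5×24 cube at (0, 6) contributes its full rectangle (perimeter 73.00 mm); Taking the first minus the rest: starting from the 30×15.5 cube, the 12.5×24 cube at (0, 6) partially overlaps it — only the 118.75 mm² overlap (of its 300.00 mm²) is removed, clipping the outline — boundary = 91.00 mm. Overall, the cross-section is a single solid region. Total boundary length (outer) = 91.00 mm.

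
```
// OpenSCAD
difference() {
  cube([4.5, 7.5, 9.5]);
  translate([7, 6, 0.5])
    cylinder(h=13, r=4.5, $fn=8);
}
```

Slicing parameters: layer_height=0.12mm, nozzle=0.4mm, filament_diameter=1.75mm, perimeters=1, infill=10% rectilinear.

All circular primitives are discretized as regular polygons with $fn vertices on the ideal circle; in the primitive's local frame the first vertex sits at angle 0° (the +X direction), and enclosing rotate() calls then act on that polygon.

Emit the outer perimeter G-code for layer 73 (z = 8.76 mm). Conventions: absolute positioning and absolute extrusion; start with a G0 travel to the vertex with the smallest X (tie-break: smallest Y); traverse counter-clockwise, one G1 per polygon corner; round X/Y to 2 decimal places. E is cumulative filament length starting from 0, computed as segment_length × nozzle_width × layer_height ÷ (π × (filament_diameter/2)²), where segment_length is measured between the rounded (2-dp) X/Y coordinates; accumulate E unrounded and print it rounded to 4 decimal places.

At z = 8.76 mm: the cube (footprint 4.5×7.5) is included at this height; the r=4.5 cylinder at (7, 6) gives a regular 8-gon of circumradius 4.5 (constant along its height); Subtracting the remaining from the first: starting from the 4.5×7.5 cube, the r=4.5 cylinder at (7, 6) partially overlaps it — only the 6.90 mm² overlap (of its 57.28 mm²) is removed, clipping the outline — 1 connected region. The outline is a single polygon with 7 vertices. Extrusion per mm of travel: 0.4 × 0.12 / (π × 0.875²) = 0.019956. Accumulating E over each segment gives final E = 0.4682.

G0 X0.00 Y0.00 Z8.76
G1 X4.50 Y0.00 E0.0898
G1 X4.50 Y2.54 E0.1405
G1 X3.82 Y2.82 E0.1552
G1 X2.50 Y6.00 E0.2239
G1 X3.12 Y7.50 E0.2563
G1 X0.00 Y7.50 E0.3185
G1 X0.00 Y0.00 E0.4682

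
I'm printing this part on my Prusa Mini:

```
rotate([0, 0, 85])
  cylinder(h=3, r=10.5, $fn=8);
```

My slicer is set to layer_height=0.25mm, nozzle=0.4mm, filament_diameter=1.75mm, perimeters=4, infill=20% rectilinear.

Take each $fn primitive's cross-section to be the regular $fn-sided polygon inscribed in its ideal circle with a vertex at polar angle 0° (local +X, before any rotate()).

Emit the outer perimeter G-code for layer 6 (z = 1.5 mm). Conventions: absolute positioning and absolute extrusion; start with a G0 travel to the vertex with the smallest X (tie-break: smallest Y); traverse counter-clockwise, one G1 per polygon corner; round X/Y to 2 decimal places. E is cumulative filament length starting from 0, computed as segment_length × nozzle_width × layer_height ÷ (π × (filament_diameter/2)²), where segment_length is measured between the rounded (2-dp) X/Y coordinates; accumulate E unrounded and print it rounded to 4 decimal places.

At z = 1.5 mm: the r=10.5 cylinder gives a regular 8-gon of circumradius 10.5 (constant along its height); (rotated 85° about Z; rotation is an isometry so areas/perimeters/island counts are preserved). The outline is a single polygon with 8 vertices. Extrusion per mm of travel: 0.4 × 0.25 / (π × 0.875²) = 0.041575. Accumulating E over each segment gives final E = 2.6727.

G0 X-10.46 Y0.92 Z1.50
G1 X-8.04 Y-6.75 E0.3344
G1 X-0.92 Y-10.46 E0.6682
G1 X6.75 Y-8.04 E1.0025
G1 X10.46 Y-0.92 E1.3363
G1 X8.04 Y6.75 E1.6707
G1 X0.92 Y10.46 E2.0045
G1 X-6.75 Y8.04 E2.3389
G1 X-10.46 Y0.92 E2.6727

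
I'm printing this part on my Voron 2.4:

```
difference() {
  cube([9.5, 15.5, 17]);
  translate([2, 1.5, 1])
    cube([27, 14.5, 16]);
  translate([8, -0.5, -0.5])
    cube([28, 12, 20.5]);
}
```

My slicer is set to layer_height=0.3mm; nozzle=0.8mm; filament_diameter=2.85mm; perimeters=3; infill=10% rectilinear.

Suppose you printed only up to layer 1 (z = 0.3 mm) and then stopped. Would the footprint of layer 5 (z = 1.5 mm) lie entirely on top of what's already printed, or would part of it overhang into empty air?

Compare the two slices. At z = 0.3: the 9.5×15.5 cube contributes its full rectangle (area 147.25 mm²); the cube at (2, 1.5) is not intersected at this z (z outside [1, 17]); the cube at (8, -0.5) is present — its section is the full 28×12 rectangle (area 336.00 mm²); Taking the first minus the rest: starting from the 9.5×15.5 cube (147.25 mm²), the 28×12 cube at (8, -0.5) partially overlaps it — only the 17.25 mm² overlap (of its 336.00 mm²) is removed, clipping the outline — area = 130.00 mm². At z = 1.5: the cube is present — its section is the full 9.5×15.5 rectangle (area 147.25 mm²); the cube at (2, 1.5) (footprint 27×14.5) is included at this height (area 391.50 mm²); the cube at (8, -0.5) is present — its section is the full 28×12 rectangle (area 336.00 mm²); After the difference (first − rest): starting from the 9.5×15.5 cube (147.25 mm²), the 27×14.5 cube at (2, 1.5) partially overlaps it — only the 105.00 mm² overlap (of its 391.50 mm²) is removed, clipping the outline; the 28×12 cube at (8, -0.5) partially overlaps it — only the 2.25 mm² overlap (of its 336.00 mm²) is removed, clipping the outline — area = 40.00 mm². Checking containment: the cross-section at z = 1.5 is a subset of the cross-section at z = 0.3.

entirely on top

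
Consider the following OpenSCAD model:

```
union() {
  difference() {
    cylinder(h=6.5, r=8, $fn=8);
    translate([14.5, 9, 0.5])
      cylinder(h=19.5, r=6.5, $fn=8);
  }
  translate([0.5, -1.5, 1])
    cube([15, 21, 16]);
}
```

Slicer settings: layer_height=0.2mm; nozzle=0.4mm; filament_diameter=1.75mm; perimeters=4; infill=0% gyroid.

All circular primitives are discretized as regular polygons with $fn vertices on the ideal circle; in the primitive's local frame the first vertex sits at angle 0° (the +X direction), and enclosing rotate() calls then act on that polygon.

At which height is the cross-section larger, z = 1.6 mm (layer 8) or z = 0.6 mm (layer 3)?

Layer 8 (z = 1.6): the r=8 cylinder contributes a regular 8-gon of circumradius 8 (area = (8/2)·8.000²·sin(360°/8) = 181.02 mm²); the r=6.5 cylinder at (14.5, 9) contributes a regular 8-gon of circumradius 6.5 (area = (8/2)·6.500²·sin(360°/8) = 119.50 mm²); Subtracting the remaining from the first: starting from the r=8 cylinder (181.02 mm²), the r=6.5 cylinder at (14.5, 9) misses the remaining region (no effect) — area = 181.02 mm²; the 15×21 cube at (0.5, -1.5) contributes its full rectangle (area 315.00 mm²); Combining (union): the regions partially overlap — summed areas 496.02 mm² minus the doubly-counted overlap 52.09 mm² gives 443.93 mm² — area = 443.93 mm². So its area = 443.93 mm². Layer 3 (z = 0.6): the cylinder: section is a regular 8-gon, circumradius r=8 (area = (8/2)·8.000²·sin(360°/8) = 181.02 mm²); the cylinder at (14.5, 9): section is a regular 8-gon, circumradius r=6.5 (area = (8/2)·6.500²·sin(360°/8) = 119.50 mm²); Subtracting the remaining from the first: starting from the r=8 cylinder (181.02 mm²), the r=6.5 cylinder at (14.5, 9) misses the remaining region (no effect) — area = 181.02 mm²; the cube at (0.5, -1.5) is not intersected at this z (z outside [1, 17]); Taking the union: only the result so far is present, so the union is just that shape — area = 181.02 mm². So its area = 181.02 mm². Layer 8 is larger (443.93 vs 181.02 mm²).

layer 8 (z = 1.6 mm)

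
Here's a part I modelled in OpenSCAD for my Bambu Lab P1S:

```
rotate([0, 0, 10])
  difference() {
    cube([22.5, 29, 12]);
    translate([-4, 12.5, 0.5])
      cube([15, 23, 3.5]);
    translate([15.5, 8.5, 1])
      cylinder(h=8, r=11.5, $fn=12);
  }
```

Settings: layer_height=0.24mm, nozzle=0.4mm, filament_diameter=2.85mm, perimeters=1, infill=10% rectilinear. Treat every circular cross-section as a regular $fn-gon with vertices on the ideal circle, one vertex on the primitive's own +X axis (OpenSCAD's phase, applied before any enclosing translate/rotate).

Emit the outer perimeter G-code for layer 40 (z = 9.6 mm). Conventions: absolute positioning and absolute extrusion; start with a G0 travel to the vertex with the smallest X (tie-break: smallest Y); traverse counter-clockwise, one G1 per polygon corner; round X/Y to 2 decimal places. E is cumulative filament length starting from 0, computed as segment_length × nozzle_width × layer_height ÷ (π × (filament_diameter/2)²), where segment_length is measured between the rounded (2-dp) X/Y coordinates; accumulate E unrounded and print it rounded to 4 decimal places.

At z = 9.6 mm: the 22.5×29 cube contributes its full rectangle; the cube at (-4, 12.5) is not intersected at this z (z outside [0.5, 4]); the cylinder at (15.5, 8.5) is absent (z outside [1, 9]); Subtracting the remaining from the first: none of the subtracted shapes is present at this height, so the 22.5×29 cube is unchanged — 1 connected region; (rotated 10° about Z; rotation is an isometry so areas/perimeters/island counts are preserved). The outline is a single polygon with 4 vertices. Extrusion per mm of travel: 0.4 × 0.24 / (π × 1.425²) = 0.015048. Accumulating E over each segment gives final E = 1.5501.

G0 X-5.04 Y28.56 Z9.60
G1 X0.00 Y0.00 E0.4364
G1 X22.16 Y3.91 E0.7750
G1 X17.12 Y32.47 E1.2115
G1 X-5.04 Y28.56 E1.5501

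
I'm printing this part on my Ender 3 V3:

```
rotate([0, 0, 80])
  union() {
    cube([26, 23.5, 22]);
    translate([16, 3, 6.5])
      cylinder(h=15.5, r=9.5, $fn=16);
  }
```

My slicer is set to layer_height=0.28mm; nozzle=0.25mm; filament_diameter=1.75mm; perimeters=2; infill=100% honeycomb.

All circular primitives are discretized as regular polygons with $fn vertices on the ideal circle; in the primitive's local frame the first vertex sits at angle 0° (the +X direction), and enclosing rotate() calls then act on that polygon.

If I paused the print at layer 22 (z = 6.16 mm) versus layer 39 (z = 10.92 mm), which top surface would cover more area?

Layer 22 (z = 6.16): the 26×23.5 cube contributes its full rectangle (area 611.00 mm²); the cylinder at (16, 3) is absent (z outside [6.5, 22]); Merging all regions: only the 26×23.5 cube is present, so the union is just that shape — area = 611.00 mm²; (whole slice rotated 80° about Z — lengths, areas and connectivity unchanged). So its area = 611.00 mm². Layer 39 (z = 10.92): the 26×23.5 cube contributes its full rectangle (area 611.00 mm²); the cylinder at (16, 3): section is a regular 16-gon, circumradius r=9.5 (area = (16/2)·9.500²·sin(360°/16) = 276.30 mm²); Combining (union): the regions partially overlap — summed areas 887.30 mm² minus the doubly-counted overlap 193.36 mm² gives 693.94 mm² — area = 693.94 mm²; (whole slice rotated 80° about Z — lengths, areas and connectivity unchanged). So its area = 693.94 mm². Layer 39 is larger (693.94 vs 611.00 mm²).

layer 39 (z = 10.92 mm)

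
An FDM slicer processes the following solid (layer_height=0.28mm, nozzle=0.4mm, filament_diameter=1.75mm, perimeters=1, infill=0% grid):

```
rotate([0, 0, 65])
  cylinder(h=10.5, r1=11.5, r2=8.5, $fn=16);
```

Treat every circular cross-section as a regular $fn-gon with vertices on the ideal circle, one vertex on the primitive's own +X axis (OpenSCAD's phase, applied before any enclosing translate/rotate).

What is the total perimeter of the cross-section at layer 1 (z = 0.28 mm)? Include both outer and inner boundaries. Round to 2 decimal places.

At z = 0.28 mm: the cone contributes a regular 16-gon of circumradius 11.420 (interpolated between r1=11.5 and r2=8.5 at t=0.027) (perimeter = 2·16·11.420·sin(180°/16) = 71.29 mm); (rotated 65° about Z; rotation is an isometry so areas/perimeters/island counts are preserved). Overall, the cross-section is a single solid region. Total boundary length (outer) = 71.29 mm.

71.29 mm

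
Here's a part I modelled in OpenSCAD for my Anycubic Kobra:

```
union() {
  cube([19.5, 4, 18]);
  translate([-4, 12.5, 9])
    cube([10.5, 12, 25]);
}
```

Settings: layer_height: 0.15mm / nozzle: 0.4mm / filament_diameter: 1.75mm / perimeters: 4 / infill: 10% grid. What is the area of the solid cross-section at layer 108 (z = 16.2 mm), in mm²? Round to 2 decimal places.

At z = 16.2 mm: the cube is present — its section is the full 19.5×4 rectangle (area 78.00 mm²); the 10.5×12 cube at (-4, 12.5) contributes its full rectangle (area 126.00 mm²); Combining (union): the 2 present regions are separate (no shared area or edge), so areas and boundary lengths simply add and each stays a separate island — area = 204.00 mm². Overall, the cross-section has 2 separate islands. Net area = 204.00 mm².

204.00 mm²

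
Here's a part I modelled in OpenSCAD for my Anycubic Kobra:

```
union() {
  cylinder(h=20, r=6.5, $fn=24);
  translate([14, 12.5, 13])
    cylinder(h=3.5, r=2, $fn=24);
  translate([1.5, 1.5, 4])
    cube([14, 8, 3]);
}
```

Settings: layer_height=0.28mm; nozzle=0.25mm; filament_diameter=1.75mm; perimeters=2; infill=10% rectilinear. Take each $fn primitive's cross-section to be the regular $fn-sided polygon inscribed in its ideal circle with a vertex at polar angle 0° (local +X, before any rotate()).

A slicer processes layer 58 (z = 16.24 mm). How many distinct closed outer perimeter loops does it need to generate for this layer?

2

At z = 16.24 mm: the r=6.5 cylinder contributes a regular 24-gon of circumradius 6.5; the r=2 cylinder at (14, 12.5) gives a regular 24-gon of circumradius 2 (constant along its height); the cube at (1.5, 1.5) does not reach this height (z outside [4, 7]); Taking the union: the 2 present regions are separate (no shared area or edge), so areas and boundary lengths simply add and each stays a separate island — 2 connected regions. The result has 2 disconnected regions.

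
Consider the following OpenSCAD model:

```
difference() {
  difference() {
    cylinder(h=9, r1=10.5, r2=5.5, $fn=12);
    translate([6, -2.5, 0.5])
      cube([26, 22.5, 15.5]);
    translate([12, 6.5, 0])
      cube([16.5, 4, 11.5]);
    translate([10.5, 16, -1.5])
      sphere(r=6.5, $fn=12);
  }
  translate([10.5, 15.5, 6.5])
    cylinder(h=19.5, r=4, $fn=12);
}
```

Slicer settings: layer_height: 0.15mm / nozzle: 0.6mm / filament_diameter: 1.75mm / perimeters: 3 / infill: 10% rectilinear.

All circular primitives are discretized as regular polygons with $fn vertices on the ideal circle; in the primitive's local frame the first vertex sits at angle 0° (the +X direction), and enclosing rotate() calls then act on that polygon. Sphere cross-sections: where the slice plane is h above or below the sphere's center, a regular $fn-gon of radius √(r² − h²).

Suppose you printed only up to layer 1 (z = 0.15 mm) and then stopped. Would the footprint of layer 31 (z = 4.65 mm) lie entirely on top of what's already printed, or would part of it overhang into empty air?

entirely on top

Compare the two slices. At z = 0.15: the cone (r1=10.5→r2=5.5) has section circumradius 10.417 here — a regular 12-gon (area = (12/2)·10.417²·sin(360°/12) = 325.52 mm²); the cube at (6, -2.5) does not reach this height (z outside [0.5, 16]); the cube at (12, 6.5) is present — its section is the full 16.5×4 rectangle (area 66.00 mm²); the sphere at (10.5, 16): section is a regular 12-gon, circumradius = √(r²−h²) = √(6.5²−1.65²) = 6.287 (area = (12/2)·6.287²·sin(360°/12) = 118.58 mm²); Taking the first minus the rest: starting from the cone (325.52 mm²), the 16.5×4 cube at (12, 6.5) misses the remaining region (no effect); the r=6.5 sphere at (10.5, 16) misses the remaining region (no effect) — area = 325.52 mm²; the cylinder at (10.5, 15.5) is absent (z outside [6.5, 26]); Subtracting the remaining from the first: none of the subtracted shapes is present at this height, so that combined region is unchanged — area = 325.52 mm². At z = 4.65: the cone contributes a regular 12-gon of circumradius 7.917 (interpolated between r1=10.5 and r2=5.5 at t=0.517) (area = (12/2)·7.917²·sin(360°/12) = 188.02 mm²); the cube at (6, -2.5) is present — its section is the full 26×22.5 rectangle (area 585.00 mm²); the cube at (12, 6.5) (footprint 16.5×4) is included at this height (area 66.00 mm²); the r=6.5 sphere at (10.5, 16) slices to a regular 12-gon of circumradius 2.104 (√(r²−h²) with h=6.15 from center) (area = (12/2)·2.104²·sin(360°/12) = 13.28 mm²); Subtracting the remaining from the first: starting from the cone (188.02 mm²), the 26×22.5 cube at (6, -2.5) partially overlaps it — only the 9.81 mm² overlap (of its 585.00 mm²) is removed, clipping the outline; the 16.5×4 cube at (12, 6.5) misses the remaining region (no effect); the r=6.5 sphere at (10.5, 16) misses the remaining region (no effect) — area = 178.21 mm²; the cylinder at (10.5, 15.5) is not intersected at this z (z outside [6.5, 26]); Taking the first minus the rest: none of the subtracted shapes is present at this height, so that combined region is unchanged — area = 178.21 mm². Checking containment: the cross-section at z = 4.65 is a subset of the cross-section at z = 0.15.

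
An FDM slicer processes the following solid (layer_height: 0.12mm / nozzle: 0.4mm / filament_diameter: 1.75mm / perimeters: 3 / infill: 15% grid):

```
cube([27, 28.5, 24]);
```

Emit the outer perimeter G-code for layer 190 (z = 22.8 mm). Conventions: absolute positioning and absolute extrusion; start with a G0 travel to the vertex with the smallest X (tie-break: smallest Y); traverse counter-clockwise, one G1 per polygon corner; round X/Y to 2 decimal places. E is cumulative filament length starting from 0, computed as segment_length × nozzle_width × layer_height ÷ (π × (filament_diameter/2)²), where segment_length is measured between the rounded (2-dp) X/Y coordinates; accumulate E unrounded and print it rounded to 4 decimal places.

At z = 22.8 mm: the cube is present — its section is the full 27×28.5 rectangle. The outline is a single polygon with 4 vertices. Extrusion per mm of travel: 0.4 × 0.12 / (π × 0.875²) = 0.019956. Accumulating E over each segment gives final E = 2.2151.

G0 X0.00 Y0.00 Z22.80
G1 X27.00 Y0.00 E0.5388
G1 X27.00 Y28.50 E1.1076
G1 X0.00 Y28.50 E1.6464
G1 X0.00 Y0.00 E2.2151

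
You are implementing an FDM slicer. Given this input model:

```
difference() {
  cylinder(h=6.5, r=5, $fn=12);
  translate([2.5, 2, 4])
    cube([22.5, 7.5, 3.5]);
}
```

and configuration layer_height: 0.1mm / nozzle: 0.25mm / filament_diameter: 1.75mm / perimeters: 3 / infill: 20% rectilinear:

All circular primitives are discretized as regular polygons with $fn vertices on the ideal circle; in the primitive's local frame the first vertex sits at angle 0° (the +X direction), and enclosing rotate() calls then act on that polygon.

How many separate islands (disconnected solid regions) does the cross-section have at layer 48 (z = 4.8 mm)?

At z = 4.8 mm: the r=5 cylinder gives a regular 12-gon of circumradius 5 (constant along its height); the 22.5×7.5 cube at (2.5, 2) contributes its full rectangle; After the difference (first − rest): starting from the r=5 cylinder, the 22.5×7.5 cube at (2.5, 2) partially overlaps it — only the 2.62 mm² overlap (of its 168.75 mm²) is removed, clipping the outline — 1 connected region. Overall, the cross-section is a single solid region. Island count = 1.

1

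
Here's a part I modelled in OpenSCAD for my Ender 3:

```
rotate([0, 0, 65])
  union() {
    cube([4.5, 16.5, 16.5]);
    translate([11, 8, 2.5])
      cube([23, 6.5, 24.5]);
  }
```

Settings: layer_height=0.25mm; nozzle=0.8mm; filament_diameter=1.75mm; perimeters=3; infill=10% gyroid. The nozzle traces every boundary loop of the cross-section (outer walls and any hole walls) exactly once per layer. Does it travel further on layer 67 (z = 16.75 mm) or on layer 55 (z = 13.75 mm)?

layer 55 (z = 13.75 mm)

Layer 67 (z = 16.75): the cube does not reach this height (z outside [0, 16.5]); the cube at (11, 8) (footprint 23×6.5) is included at this height (perimeter 59.00 mm); Merging all regions: only the 23×6.5 cube at (11, 8) is present, so the union is just that shape — boundary = 59.00 mm; (whole slice rotated 65° about Z — lengths, areas and connectivity unchanged). So its perimeter = 59.00 mm. Layer 55 (z = 13.75): the cube (footprint 4.5×16.5) is included at this height (perimeter 42.00 mm); the 23×6.5 cube at (11, 8) contributes its full rectangle (perimeter 59.00 mm); Taking the union: the 2 present regions are separate (no shared area or edge), so areas and boundary lengths simply add and each stays a separate island — boundary = 101.00 mm; (rotated 65° about Z; rotation is an isometry so areas/perimeters/island counts are preserved). So its perimeter = 101.00 mm. Layer 55 is larger (101.00 vs 59.00 mm).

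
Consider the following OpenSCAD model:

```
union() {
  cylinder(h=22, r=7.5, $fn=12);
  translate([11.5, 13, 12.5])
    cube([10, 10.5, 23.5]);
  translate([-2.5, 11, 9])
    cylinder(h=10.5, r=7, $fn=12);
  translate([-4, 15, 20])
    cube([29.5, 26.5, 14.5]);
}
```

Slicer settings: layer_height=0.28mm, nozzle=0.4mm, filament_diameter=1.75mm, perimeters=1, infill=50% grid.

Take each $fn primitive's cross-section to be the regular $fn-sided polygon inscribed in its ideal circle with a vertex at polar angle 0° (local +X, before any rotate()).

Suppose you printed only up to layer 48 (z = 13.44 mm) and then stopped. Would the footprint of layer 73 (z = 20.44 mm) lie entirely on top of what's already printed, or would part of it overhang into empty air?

part overhangs

Compare the two slices. At z = 13.44: the cylinder: section is a regular 12-gon, circumradius r=7.5 (area = (12/2)·7.500²·sin(360°/12) = 168.75 mm²); the 10×10.5 cube at (11.5, 13) contributes its full rectangle (area 105.00 mm²); the cylinder at (-2.5, 11): section is a regular 12-gon, circumradius r=7 (area = (12/2)·7.000²·sin(360°/12) = 147.00 mm²); the cube at (-4, 15) does not reach this height (z outside [20, 34.5]); Combining (union): the regions partially overlap — summed areas 420.75 mm² minus the doubly-counted overlap 16.67 mm² gives 404.08 mm² — area = 404.08 mm². At z = 20.44: the r=7.5 cylinder contributes a regular 12-gon of circumradius 7.5 (area = (12/2)·7.500²·sin(360°/12) = 168.75 mm²); the 10×10.5 cube at (11.5, 13) contributes its full rectangle (area 105.00 mm²); the cylinder at (-2.5, 11) does not reach this height (z outside [9, 19.5]); the 29.5×26.5 cube at (-4, 15) contributes its full rectangle (area 781.75 mm²); Merging all regions: the regions partially overlap — summed areas 1055.50 mm² minus the doubly-counted overlap 85.00 mm² gives 970.50 mm² — area = 970.50 mm². Checking containment: at z = 20.44 the cross-section extends beyond the z = 13.44 cross-section by about 681.57 mm².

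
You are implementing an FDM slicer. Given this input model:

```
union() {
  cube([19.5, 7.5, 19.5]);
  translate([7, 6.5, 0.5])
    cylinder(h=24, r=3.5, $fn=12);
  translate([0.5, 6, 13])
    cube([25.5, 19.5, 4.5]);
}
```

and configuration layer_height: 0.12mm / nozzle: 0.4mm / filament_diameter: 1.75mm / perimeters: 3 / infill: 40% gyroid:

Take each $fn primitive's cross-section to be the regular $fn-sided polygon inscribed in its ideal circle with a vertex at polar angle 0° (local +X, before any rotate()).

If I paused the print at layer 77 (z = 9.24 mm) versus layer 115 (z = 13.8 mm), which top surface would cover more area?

layer 115 (z = 13.8 mm)

Layer 77 (z = 9.24): the cube (footprint 19.5×7.5) is included at this height (area 146.25 mm²); the r=3.5 cylinder at (7, 6.5) contributes a regular 12-gon of circumradius 3.5 (area = (12/2)·3.500²·sin(360°/12) = 36.75 mm²); the cube at (0.5, 6) is not intersected at this z (z outside [13, 17.5]); Combining (union): the regions partially overlap — summed areas 183.00 mm² minus the doubly-counted overlap 25.11 mm² gives 157.89 mm² — area = 157.89 mm². So its area = 157.89 mm². Layer 115 (z = 13.8): the cube is present — its section is the full 19.5×7.5 rectangle (area 146.25 mm²); the r=3.5 cylinder at (7, 6.5) gives a regular 12-gon of circumradius 3.5 (constant along its height) (area = (12/2)·3.500²·sin(360°/12) = 36.75 mm²); the 25.5×19.5 cube at (0.5, 6) contributes its full rectangle (area 497.25 mm²); Taking the union: the regions partially overlap — summed areas 680.25 mm² minus the doubly-counted overlap 65.25 mm² gives 615.00 mm² — area = 615.00 mm². So its area = 615.00 mm². Layer 115 is larger (615.00 vs 157.89 mm²).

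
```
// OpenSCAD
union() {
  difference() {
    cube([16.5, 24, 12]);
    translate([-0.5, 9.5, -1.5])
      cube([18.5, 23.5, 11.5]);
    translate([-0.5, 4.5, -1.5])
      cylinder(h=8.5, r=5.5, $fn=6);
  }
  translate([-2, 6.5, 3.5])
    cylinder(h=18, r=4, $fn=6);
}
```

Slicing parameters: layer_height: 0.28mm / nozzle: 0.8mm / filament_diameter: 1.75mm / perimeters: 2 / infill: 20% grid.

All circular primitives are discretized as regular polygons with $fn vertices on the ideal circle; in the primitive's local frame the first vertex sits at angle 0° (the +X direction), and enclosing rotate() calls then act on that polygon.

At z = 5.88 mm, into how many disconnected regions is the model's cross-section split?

1

At z = 5.88 mm: the cube (footprint 16.5×24) is included at this height; the 18.5×23.5 cube at (-0.5, 9.5) contributes its full rectangle; the r=5.5 cylinder at (-0.5, 4.5) gives a regular 6-gon of circumradius 5.5 (constant along its height); After the difference (first − rest): starting from the 16.5×24 cube, the 18.5×23.5 cube at (-0.5, 9.5) partially overlaps it — only the 239.25 mm² overlap (of its 434.75 mm²) is removed, clipping the outline; the r=5.5 cylinder at (-0.5, 4.5) partially overlaps it — only the 33.92 mm² overlap (of its 78.59 mm²) is removed, clipping the outline — 1 connected region; the r=4 cylinder at (-2, 6.5) gives a regular 6-gon of circumradius 4 (constant along its height); Combining (union): the regions partially overlap (shared area 0.08 mm²), so overlapping operands fuse into one piece — 1 connected region. The result has 1 disconnected region.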